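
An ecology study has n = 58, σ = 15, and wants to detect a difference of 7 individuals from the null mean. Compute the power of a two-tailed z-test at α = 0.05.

SE = σ/√n = 15/√58 = 1.97. Non-centrality λ = d/SE = 7/1.97 = 3.554. Power ≈ Φ(λ - z_{α/2}) = Φ(3.554 - 1.96) = Φ(1.594) = 0.945.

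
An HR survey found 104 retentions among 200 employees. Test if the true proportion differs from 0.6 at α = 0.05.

p̂ = 0.52, p₀ = 0.6. z = (p̂ - p₀)/√(p₀(1-p₀)/n) = -2.309. Critical: ±1.96. Reject H₀.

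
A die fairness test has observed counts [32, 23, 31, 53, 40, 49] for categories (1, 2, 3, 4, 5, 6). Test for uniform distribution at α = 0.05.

Expected = 38 each. χ² = Σ(O-E)²/E = 17.368. df = 5, critical value = 11.07. Reject H₀.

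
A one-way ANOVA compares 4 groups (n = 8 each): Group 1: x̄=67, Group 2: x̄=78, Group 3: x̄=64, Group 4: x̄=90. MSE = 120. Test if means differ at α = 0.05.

Grand mean = 74.75. SS_between = 3350.0, MS_between = 1116.67. F = 9.306, F_crit ≈ 2.947. Reject H₀.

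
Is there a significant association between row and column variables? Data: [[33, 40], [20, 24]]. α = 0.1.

χ² = 0.001. df = 1, critical = 2.706. Fail to reject H₀. No evidence of dependence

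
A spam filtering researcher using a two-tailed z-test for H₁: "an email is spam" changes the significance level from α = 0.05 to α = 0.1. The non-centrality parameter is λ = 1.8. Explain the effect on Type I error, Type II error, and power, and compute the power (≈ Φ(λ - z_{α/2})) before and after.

Increasing α from 0.05 to 0.1:
• Type I error rate increases (α is the Type I rate by definition).
• Critical value moves from z_{α/2} = 1.96 to 1.645, so power = Φ(λ - z_{α/2}) goes from Φ(1.8 - 1.96) = 0.436 to Φ(1.8 - 1.645) = 0.562.
• Type II error rate β = 1 - power therefore decreases (0.564 → 0.438).
Appropriate when false negatives are costly — here, a spam email lands in the inbox.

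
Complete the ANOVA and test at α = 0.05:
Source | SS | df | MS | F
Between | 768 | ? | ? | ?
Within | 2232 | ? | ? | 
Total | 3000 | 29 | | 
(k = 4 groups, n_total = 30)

df_between = 3, df_within = 26. MS_between = 256.0, MS_within = 85.85. F = 2.982, F_crit ≈ 2.975. Reject H₀.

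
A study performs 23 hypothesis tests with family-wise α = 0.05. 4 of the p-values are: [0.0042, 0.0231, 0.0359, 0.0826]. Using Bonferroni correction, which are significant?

Bonferroni α = 0.05/23 = 0.00217. None of the given p-values are significant.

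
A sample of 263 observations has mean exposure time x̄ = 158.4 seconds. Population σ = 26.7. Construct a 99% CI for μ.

CI = x̄ ± z*(σ/√n) = 158.4 ± 2.576(26.7/√263) = 158.4 ± 4.24 = (154.16, 162.64)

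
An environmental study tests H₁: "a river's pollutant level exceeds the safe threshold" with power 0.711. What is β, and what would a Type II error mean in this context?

β = 1 - power = 1 - 0.711 = 0.289. A Type II error is failing to reject H₀ when H₀ is false (false negative) — here, failing to conclude that a river's pollutant level exceeds the safe threshold when in fact it is true. Consequence: allowing unsafe pollution to continue.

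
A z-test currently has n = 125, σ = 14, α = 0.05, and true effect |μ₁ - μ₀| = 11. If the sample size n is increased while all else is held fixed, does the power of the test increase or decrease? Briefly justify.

Power increases: a larger n shrinks the standard error σ/√n, moving the sampling distribution under H₁ further from the critical value.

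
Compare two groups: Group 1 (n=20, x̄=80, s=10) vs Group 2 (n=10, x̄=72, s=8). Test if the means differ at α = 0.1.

Pooled sp = 9.4. t = 2.197, df = 28. Critical t = ±1.701. Reject H₀.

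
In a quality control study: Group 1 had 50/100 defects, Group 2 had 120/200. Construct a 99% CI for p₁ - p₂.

p̂₁ = 0.5, p̂₂ = 0.6. Difference = -0.1. CI = (-0.257, 0.057)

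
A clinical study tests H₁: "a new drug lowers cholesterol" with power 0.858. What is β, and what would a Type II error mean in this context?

β = 1 - power = 1 - 0.858 = 0.142. A Type II error is failing to reject H₀ when H₀ is false (false negative) — here, failing to conclude that a new drug lowers cholesterol when in fact it is true. Consequence: shelving an effective drug — patients miss out on a treatment that would have helped.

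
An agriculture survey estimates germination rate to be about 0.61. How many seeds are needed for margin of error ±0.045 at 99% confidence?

n = z²p(1-p)/E² = 2.576²×0.61×0.39/0.045² = 779.6 → n = 780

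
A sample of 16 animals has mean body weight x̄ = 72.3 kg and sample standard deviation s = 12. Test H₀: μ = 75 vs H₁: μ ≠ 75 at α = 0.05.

t = (x̄ - μ₀)/(s/√n) = (72.3 - 75)/(12/√16) = -0.9. df = 15, critical t = ±2.131. Fail to reject H₀.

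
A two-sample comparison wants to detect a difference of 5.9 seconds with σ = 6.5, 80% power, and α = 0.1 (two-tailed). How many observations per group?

n per group = 2(z_α/2 + z_β)²σ²/d² = 2×(1.645 + 0.84)²×6.5²/5.9² = 15.0 → n = 15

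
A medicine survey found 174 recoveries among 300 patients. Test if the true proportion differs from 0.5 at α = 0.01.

p̂ = 0.58, p₀ = 0.5. z = (p̂ - p₀)/√(p₀(1-p₀)/n) = 2.771. Critical: ±2.576. Reject H₀.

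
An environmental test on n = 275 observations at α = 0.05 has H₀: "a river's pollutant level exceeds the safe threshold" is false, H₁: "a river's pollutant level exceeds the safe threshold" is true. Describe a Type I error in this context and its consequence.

Type I error: rejecting H₀ when it is true — concluding that a river's pollutant level exceeds the safe threshold when in fact it is not. Consequence: shutting down a compliant factory unnecessarily.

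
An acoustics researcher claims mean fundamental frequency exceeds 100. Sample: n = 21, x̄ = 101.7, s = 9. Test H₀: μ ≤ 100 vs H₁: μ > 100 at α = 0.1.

t = (101.7 - 100)/(9/√21) = 0.866, df = 20. Critical t = 1.325. Fail to reject H₀.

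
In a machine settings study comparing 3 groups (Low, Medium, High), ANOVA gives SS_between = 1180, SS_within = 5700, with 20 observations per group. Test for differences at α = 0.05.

df_between = 2, df_within = 57. F = MS_between/MS_within = 590.0/100.0 = 5.9. F_crit ≈ 3.159. Reject H₀. At least one mean differs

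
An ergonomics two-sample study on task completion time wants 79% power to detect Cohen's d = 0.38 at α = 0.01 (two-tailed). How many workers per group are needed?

z_{α/2} = 2.576, z_β = Φ⁻¹(0.79) = 0.806. For small effect (d = 0.38): n per group = 2(z_{α/2} + z_β)²/d² = 2(2.576 + 0.806)²/0.38² = 158.4 → 159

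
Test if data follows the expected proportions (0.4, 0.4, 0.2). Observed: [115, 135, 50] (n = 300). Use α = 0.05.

Expected: [120.0, 120.0, 60.0]. χ² = 3.75. df = 2, critical = 5.991. Fail to reject H₀.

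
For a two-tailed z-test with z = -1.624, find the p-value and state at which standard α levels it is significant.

p = 2·P(Z > |-1.624|) = 2·(1 - Φ(1.624)) ≈ 0.1044. Not significant at any standard level.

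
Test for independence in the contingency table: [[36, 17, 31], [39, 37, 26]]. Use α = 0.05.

χ² = 6.283. df = 2, critical = 5.991. Reject H₀. Variables are dependent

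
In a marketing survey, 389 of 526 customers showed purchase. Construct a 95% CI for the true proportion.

p̂ = 0.74. CI = p̂ ± z*√(p̂(1-p̂)/n) = (0.702, 0.777)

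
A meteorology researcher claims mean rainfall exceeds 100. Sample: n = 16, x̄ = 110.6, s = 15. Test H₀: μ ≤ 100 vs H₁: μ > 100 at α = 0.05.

t = (110.6 - 100)/(15/√16) = 2.827, df = 15. Critical t = 1.753. Reject H₀.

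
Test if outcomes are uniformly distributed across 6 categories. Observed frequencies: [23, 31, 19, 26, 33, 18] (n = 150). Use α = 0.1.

Expected = 25 each. χ² = Σ(O-E)²/E = 7.6. df = 5, critical value = 9.236. Fail to reject H₀.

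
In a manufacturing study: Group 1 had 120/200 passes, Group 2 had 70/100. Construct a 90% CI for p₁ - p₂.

p̂₁ = 0.6, p̂₂ = 0.7. Difference = -0.1. CI = (-0.194, -0.006)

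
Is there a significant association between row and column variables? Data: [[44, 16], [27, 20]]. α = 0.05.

χ² = 2.979. df = 1, critical = 3.841. Fail to reject H₀. No evidence of dependence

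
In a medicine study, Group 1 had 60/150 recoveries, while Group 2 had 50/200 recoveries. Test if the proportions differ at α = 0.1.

p̂₁ = 0.4, p̂₂ = 0.25, pooled p̂ = 0.314. z = 2.991. Critical: ±1.645. Reject H₀.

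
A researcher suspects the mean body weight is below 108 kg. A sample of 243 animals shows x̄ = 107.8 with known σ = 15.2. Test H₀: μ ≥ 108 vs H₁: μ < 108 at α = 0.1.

z = -0.205. Critical value: -1.28. Fail to reject H₀.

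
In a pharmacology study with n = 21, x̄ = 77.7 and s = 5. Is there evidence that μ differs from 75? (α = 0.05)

t = (x̄ - μ₀)/(s/√n) = (77.7 - 75)/(5/√21) = 2.475. df = 20, critical t = ±2.086. Reject H₀.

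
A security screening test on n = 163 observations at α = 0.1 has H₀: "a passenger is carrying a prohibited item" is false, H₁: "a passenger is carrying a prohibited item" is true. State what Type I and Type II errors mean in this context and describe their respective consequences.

Type I (false positive): concluding that a passenger is carrying a prohibited item when it is not — detaining an innocent passenger — delay and inconvenience. Type II (false negative): failing to conclude that a passenger is carrying a prohibited item when it is — letting a prohibited item through — security breach. Which is costlier depends on domain priorities and is a judgement call rather than a statistical fact.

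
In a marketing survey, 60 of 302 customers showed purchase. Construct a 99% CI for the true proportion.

p̂ = 0.199. CI = p̂ ± z*√(p̂(1-p̂)/n) = (0.14, 0.258)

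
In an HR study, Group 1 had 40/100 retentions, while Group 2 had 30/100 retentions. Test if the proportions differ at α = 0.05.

p̂₁ = 0.4, p̂₂ = 0.3, pooled p̂ = 0.35. z = 1.482. Critical: ±1.96. Fail to reject H₀.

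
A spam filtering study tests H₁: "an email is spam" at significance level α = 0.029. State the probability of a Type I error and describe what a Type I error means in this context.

P(Type I error) = α = 0.029. A Type I error is rejecting H₀ when H₀ is actually true (false positive) — here, concluding that an email is spam when in fact this is not the case. Consequence: a legitimate email is sent to the spam folder and the user misses it.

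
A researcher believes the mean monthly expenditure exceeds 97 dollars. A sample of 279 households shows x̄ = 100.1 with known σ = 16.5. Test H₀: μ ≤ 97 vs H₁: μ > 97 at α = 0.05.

z = 3.138. Critical value: 1.645. Reject H₀.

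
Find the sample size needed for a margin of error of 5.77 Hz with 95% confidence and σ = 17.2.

n = (z*σ/E)² = (1.96×17.2/5.77)² = 34.1 → n = 35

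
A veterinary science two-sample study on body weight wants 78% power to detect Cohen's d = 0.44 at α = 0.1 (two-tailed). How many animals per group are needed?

z_{α/2} = 1.645, z_β = Φ⁻¹(0.78) = 0.772. For small effect (d = 0.44): n per group = 2(z_{α/2} + z_β)²/d² = 2(1.645 + 0.772)²/0.44² = 60.4 → 61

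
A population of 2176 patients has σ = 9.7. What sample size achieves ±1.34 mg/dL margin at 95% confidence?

Without FPC: n₀ = (1.96×9.7/1.34)² = 201.301. With FPC: n = n₀N/(n₀+N-1) = 184.3 → n = 185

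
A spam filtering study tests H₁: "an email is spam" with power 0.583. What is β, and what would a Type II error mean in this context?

β = 1 - power = 1 - 0.583 = 0.417. A Type II error is failing to reject H₀ when H₀ is false (false negative) — here, failing to conclude that an email is spam when in fact it is true. Consequence: a spam email lands in the inbox.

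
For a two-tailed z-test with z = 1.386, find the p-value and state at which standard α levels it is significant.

p = 2·P(Z > |1.386|) = 2·(1 - Φ(1.386)) ≈ 0.1657. Not significant at any standard level.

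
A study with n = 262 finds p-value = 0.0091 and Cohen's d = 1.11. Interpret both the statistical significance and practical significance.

Statistically significant (p = 0.0091 < 0.05). Cohen's d = 1.11 indicates a large effect size. Both statistical and practical significance should be considered.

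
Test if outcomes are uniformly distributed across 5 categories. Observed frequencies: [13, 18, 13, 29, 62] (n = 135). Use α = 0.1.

Expected = 27 each. χ² = Σ(O-E)²/E = 63.037. df = 4, critical value = 7.779. Reject H₀.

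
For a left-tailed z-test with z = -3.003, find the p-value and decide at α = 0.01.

p = P(Z < -3.003) = Φ(-3.003) ≈ 0.0013. Since p < 0.01, reject H₀ (significant) at α = 0.01.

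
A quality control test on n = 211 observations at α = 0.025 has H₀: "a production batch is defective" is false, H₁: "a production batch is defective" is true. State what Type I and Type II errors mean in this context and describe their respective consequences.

Type I (false positive): concluding that a production batch is defective when it is not — scrapping a good batch — wasted material and cost for no reason. Type II (false negative): failing to conclude that a production batch is defective when it is — shipping a defective batch — faulty products reach customers. Which is costlier depends on domain priorities and is a judgement call rather than a statistical fact.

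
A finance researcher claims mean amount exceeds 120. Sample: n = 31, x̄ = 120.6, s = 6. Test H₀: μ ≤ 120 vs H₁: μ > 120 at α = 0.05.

t = (120.6 - 120)/(6/√31) = 0.557, df = 30. Critical t = 1.697. Fail to reject H₀.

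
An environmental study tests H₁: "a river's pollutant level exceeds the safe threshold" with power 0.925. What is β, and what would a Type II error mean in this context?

β = 1 - power = 1 - 0.925 = 0.075. A Type II error is failing to reject H₀ when H₀ is false (false negative) — here, failing to conclude that a river's pollutant level exceeds the safe threshold when in fact it is true. Consequence: allowing unsafe pollution to continue.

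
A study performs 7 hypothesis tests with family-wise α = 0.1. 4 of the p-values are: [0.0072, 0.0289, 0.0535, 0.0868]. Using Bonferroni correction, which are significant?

Bonferroni α = 0.1/7 = 0.01429. Significant p-values: [0.0072]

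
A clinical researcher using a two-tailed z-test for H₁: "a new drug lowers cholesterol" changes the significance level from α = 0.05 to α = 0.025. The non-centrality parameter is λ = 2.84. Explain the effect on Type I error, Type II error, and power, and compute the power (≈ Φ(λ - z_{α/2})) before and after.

Decreasing α from 0.05 to 0.025:
• Type I error rate decreases (α is the Type I rate by definition).
• Critical value moves from z_{α/2} = 1.96 to 2.241, so power = Φ(λ - z_{α/2}) goes from Φ(2.84 - 1.96) = 0.811 to Φ(2.84 - 2.241) = 0.725.
• Type II error rate β = 1 - power therefore increases (0.189 → 0.275).
Appropriate when false positives are costly — here, approving an ineffective drug — patients take a useless medication and may skip effective alternatives.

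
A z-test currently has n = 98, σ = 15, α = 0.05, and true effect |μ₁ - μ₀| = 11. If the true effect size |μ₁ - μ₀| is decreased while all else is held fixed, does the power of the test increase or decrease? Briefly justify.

Power decreases: a smaller true effect decreases the non-centrality λ = |μ₁ - μ₀|/(σ/√n).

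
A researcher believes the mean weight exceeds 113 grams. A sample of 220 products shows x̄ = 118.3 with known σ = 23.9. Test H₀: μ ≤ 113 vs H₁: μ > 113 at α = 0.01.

z = 3.289. Critical value: 2.33. Reject H₀.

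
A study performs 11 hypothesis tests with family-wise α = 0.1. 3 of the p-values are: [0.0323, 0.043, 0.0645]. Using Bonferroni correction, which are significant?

Bonferroni α = 0.1/11 = 0.00909. None of the given p-values are significant.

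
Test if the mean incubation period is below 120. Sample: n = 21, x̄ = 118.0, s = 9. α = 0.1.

t = (118.0 - 120)/(9/√21) = -1.018, df = 20. Critical t = -1.325. Fail to reject H₀.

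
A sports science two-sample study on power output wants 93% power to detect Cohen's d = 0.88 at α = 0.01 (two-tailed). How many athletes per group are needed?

z_{α/2} = 2.576, z_β = Φ⁻¹(0.93) = 1.476. For large effect (d = 0.88): n per group = 2(z_{α/2} + z_β)²/d² = 2(2.576 + 1.476)²/0.88² = 42.4 → 43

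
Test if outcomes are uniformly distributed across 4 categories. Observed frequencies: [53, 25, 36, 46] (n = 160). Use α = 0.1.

Expected = 40 each. χ² = Σ(O-E)²/E = 11.15. df = 3, critical value = 6.251. Reject H₀.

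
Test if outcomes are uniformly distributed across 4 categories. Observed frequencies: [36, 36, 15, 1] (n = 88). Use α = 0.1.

Expected = 22 each. χ² = Σ(O-E)²/E = 40.091. df = 3, critical value = 6.251. Reject H₀.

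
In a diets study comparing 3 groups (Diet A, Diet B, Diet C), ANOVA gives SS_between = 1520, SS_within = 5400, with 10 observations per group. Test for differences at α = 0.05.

df_between = 2, df_within = 27. F = MS_between/MS_within = 760.0/200.0 = 3.8. F_crit ≈ 3.354. Reject H₀. At least one mean differs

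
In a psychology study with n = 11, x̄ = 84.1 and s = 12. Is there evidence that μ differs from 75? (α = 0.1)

t = (x̄ - μ₀)/(s/√n) = (84.1 - 75)/(12/√11) = 2.515. df = 10, critical t = ±1.812. Reject H₀.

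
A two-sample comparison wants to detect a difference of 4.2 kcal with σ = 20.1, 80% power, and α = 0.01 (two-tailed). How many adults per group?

n per group = 2(z_α/2 + z_β)²σ²/d² = 2×(2.576 + 0.84)²×20.1²/4.2² = 534.5 → n = 535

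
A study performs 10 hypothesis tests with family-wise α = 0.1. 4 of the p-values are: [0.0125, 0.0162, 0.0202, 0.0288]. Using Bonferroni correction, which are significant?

Bonferroni α = 0.1/10 = 0.01. None of the given p-values are significant.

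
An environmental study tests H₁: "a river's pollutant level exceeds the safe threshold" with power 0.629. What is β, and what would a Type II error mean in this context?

β = 1 - power = 1 - 0.629 = 0.371. A Type II error is failing to reject H₀ when H₀ is false (false negative) — here, failing to conclude that a river's pollutant level exceeds the safe threshold when in fact it is true. Consequence: allowing unsafe pollution to continue.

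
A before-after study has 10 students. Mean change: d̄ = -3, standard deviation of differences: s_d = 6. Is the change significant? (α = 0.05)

t = d̄/(s_d/√n) = -3/(6/√10) = -1.581. df = 9, critical t = ±2.262. Fail to reject H₀.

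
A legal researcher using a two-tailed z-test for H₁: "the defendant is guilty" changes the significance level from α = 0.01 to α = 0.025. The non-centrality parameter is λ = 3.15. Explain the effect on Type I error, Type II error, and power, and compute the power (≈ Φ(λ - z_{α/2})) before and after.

Increasing α from 0.01 to 0.025:
• Type I error rate increases (α is the Type I rate by definition).
• Critical value moves from z_{α/2} = 2.576 to 2.241, so power = Φ(λ - z_{α/2}) goes from Φ(3.15 - 2.576) = 0.717 to Φ(3.15 - 2.241) = 0.818.
• Type II error rate β = 1 - power therefore decreases (0.283 → 0.182).
Appropriate when false negatives are costly — here, acquitting a guilty person.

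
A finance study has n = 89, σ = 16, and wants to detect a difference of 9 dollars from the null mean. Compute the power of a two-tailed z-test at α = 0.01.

SE = σ/√n = 16/√89 = 1.696. Non-centrality λ = d/SE = 9/1.696 = 5.307. Power ≈ Φ(λ - z_{α/2}) = Φ(5.307 - 2.576) = Φ(2.731) = 0.997.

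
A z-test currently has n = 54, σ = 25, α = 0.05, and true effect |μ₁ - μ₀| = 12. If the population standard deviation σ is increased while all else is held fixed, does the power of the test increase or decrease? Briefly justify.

Power decreases: a larger σ inflates the standard error σ/√n, pulling the sampling distribution under H₁ back toward the critical value.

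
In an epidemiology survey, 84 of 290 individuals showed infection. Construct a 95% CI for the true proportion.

p̂ = 0.29. CI = p̂ ± z*√(p̂(1-p̂)/n) = (0.237, 0.342)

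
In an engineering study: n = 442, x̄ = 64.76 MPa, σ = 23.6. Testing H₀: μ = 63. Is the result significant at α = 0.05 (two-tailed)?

z = (64.76 - 63)/(23.6/√442) = 1.568. Since |z| ≤ 1.96, not significant at α = 0.05.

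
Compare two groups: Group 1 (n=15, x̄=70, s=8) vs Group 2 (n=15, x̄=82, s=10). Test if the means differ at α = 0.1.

Pooled sp = 9.06. t = -3.629, df = 28. Critical t = ±1.701. Reject H₀.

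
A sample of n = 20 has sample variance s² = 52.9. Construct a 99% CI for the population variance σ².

df = 19. χ²_{0.005} = 38.582, χ²_{0.995} = 6.844. CI for σ² = ((n-1)s²/χ²_{α/2}, (n-1)s²/χ²_{1-α/2}) = (19·52.9/38.582, 19·52.9/6.844) = (26.05, 146.86)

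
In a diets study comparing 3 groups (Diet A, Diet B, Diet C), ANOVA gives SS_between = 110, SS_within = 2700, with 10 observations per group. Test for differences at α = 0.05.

df_between = 2, df_within = 27. F = MS_between/MS_within = 55.0/100.0 = 0.55. F_crit ≈ 3.354. Fail to reject H₀.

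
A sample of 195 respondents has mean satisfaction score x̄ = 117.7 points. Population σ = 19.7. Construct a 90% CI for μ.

CI = x̄ ± z*(σ/√n) = 117.7 ± 1.645(19.7/√195) = 117.7 ± 2.32 = (115.38, 120.02)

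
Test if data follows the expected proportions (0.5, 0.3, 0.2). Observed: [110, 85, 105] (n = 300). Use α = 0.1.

Expected: [150.0, 90.0, 60.0]. χ² = 44.694. df = 2, critical = 4.605. Reject H₀.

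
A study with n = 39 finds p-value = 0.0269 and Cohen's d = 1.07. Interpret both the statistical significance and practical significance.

Statistically significant (p = 0.0269 < 0.05). Cohen's d = 1.07 indicates a large effect size. Both statistical and practical significance should be considered.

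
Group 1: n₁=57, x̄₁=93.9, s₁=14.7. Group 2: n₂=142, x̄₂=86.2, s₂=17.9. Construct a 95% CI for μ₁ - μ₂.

Difference = 7.7. SE = √(14.7²/57 + 17.9²/142) = 2.459. CI = (2.88, 12.52)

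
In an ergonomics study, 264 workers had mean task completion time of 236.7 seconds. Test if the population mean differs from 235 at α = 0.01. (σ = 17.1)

z = (x̄ - μ₀)/(σ/√n) = (236.7 - 235)/(17.1/√264) = 1.615. Critical value: ±2.576. Since |1.615| ≤ 2.576, Fail to reject H₀.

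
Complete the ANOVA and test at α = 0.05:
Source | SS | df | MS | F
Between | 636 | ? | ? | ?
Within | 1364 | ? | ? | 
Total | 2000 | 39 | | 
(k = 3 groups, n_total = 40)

df_between = 2, df_within = 37. MS_between = 318.0, MS_within = 36.86. F = 8.626, F_crit ≈ 3.252. Reject H₀.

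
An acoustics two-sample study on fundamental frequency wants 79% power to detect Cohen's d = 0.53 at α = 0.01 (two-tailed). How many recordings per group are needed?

z_{α/2} = 2.576, z_β = Φ⁻¹(0.79) = 0.806. For medium effect (d = 0.53): n per group = 2(z_{α/2} + z_β)²/d² = 2(2.576 + 0.806)²/0.53² = 81.4 → 82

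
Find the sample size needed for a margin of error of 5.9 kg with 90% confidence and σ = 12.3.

n = (z*σ/E)² = (1.645×12.3/5.9)² = 11.8 → n = 12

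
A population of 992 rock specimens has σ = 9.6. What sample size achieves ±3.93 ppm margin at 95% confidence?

Without FPC: n₀ = (1.96×9.6/3.93)² = 22.923. With FPC: n = n₀N/(n₀+N-1) = 22.4 → n = 23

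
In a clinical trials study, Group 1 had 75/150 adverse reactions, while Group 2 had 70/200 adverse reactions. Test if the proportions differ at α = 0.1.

p̂₁ = 0.5, p̂₂ = 0.35, pooled p̂ = 0.414. z = 2.819. Critical: ±1.645. Reject H₀.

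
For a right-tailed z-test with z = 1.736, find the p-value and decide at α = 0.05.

p = P(Z > 1.736) = 1 - Φ(1.736) ≈ 0.0413. Since p < 0.05, reject H₀ (significant) at α = 0.05.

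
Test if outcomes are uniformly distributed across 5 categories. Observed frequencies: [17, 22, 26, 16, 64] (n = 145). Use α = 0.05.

Expected = 29 each. χ² = Σ(O-E)²/E = 55.034. df = 4, critical value = 9.488. Reject H₀.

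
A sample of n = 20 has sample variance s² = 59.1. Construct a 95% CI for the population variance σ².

df = 19. χ²_{0.025} = 32.852, χ²_{0.975} = 8.907. CI for σ² = ((n-1)s²/χ²_{α/2}, (n-1)s²/χ²_{1-α/2}) = (19·59.1/32.852, 19·59.1/8.907) = (34.18, 126.07)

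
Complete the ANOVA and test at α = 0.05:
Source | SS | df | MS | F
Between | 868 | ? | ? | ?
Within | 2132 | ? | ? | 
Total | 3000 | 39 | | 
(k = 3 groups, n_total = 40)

df_between = 2, df_within = 37. MS_between = 434.0, MS_within = 57.62. F = 7.532, F_crit ≈ 3.252. Reject H₀.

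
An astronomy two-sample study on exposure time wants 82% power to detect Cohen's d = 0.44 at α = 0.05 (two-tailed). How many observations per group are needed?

z_{α/2} = 1.96, z_β = Φ⁻¹(0.82) = 0.915. For small effect (d = 0.44): n per group = 2(z_{α/2} + z_β)²/d² = 2(1.96 + 0.915)²/0.44² = 85.4 → 86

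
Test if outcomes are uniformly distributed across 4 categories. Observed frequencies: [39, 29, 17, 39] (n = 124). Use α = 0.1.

Expected = 31 each. χ² = Σ(O-E)²/E = 10.581. df = 3, critical value = 6.251. Reject H₀.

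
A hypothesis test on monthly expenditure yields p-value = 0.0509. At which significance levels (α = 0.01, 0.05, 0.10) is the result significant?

p = 0.0509. Significant at: α = 0.1.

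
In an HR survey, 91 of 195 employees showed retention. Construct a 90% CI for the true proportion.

p̂ = 0.467. CI = p̂ ± z*√(p̂(1-p̂)/n) = (0.408, 0.525)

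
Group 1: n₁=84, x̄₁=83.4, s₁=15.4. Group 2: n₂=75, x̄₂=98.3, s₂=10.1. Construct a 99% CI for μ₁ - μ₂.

Difference = -14.9. SE = √(15.4²/84 + 10.1²/75) = 2.045. CI = (-20.17, -9.63)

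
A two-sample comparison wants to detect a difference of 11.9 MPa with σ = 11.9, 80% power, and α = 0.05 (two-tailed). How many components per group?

n per group = 2(z_α/2 + z_β)²σ²/d² = 2×(1.96 + 0.84)²×11.9²/11.9² = 15.7 → n = 16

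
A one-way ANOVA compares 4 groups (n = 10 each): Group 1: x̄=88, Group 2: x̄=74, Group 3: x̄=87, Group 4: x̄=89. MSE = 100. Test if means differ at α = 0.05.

Grand mean = 84.5. SS_between = 1490.0, MS_between = 496.67. F = 4.967, F_crit ≈ 2.866. Reject H₀.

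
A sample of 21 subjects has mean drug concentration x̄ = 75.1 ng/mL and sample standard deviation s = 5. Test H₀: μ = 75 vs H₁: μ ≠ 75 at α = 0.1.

t = (x̄ - μ₀)/(s/√n) = (75.1 - 75)/(5/√21) = 0.092. df = 20, critical t = ±1.725. Fail to reject H₀.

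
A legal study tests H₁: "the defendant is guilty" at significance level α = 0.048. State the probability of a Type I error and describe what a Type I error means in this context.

P(Type I error) = α = 0.048. A Type I error is rejecting H₀ when H₀ is actually true (false positive) — here, concluding that the defendant is guilty when in fact this is not the case. Consequence: convicting an innocent person.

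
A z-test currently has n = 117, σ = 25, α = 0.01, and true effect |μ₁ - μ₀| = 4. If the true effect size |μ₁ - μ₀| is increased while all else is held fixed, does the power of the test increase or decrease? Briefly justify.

Power increases: a larger true effect increases the non-centrality λ = |μ₁ - μ₀|/(σ/√n).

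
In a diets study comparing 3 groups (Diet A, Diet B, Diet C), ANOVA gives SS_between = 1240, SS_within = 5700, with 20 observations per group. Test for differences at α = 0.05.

df_between = 2, df_within = 57. F = MS_between/MS_within = 620.0/100.0 = 6.2. F_crit ≈ 3.159. Reject H₀. At least one mean differs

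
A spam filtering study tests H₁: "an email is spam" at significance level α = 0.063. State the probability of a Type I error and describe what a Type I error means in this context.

P(Type I error) = α = 0.063. A Type I error is rejecting H₀ when H₀ is actually true (false positive) — here, concluding that an email is spam when in fact this is not the case. Consequence: a legitimate email is sent to the spam folder and the user misses it.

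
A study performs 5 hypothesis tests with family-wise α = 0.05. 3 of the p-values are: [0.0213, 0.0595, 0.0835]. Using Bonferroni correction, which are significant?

Bonferroni α = 0.05/5 = 0.01. None of the given p-values are significant.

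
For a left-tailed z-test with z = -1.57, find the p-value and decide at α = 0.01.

p = P(Z < -1.57) = Φ(-1.57) ≈ 0.0582. Since p ≥ 0.01, fail to reject H₀ (not significant) at α = 0.01.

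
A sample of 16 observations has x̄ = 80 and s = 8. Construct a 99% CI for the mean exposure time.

CI = x̄ ± t*(s/√n) = 80 ± 2.947(8/√16) = (74.11, 85.89)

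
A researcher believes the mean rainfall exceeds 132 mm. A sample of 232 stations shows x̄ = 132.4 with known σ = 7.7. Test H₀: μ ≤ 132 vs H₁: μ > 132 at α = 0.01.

z = 0.791. Critical value: 2.33. Fail to reject H₀.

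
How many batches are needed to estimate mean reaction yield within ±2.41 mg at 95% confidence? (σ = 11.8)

n = (z*σ/E)² = (1.96×11.8/2.41)² = 92.1 → n = 93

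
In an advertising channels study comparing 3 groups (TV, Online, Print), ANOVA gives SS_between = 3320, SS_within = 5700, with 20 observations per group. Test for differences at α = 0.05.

df_between = 2, df_within = 57. F = MS_between/MS_within = 1660.0/100.0 = 16.6. F_crit ≈ 3.159. Reject H₀. At least one mean differs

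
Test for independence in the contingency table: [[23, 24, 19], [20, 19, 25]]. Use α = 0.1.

χ² = 1.578. df = 2, critical = 4.605. Fail to reject H₀. No evidence of dependence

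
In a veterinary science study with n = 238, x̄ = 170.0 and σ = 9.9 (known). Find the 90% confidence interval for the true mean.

CI = x̄ ± z*(σ/√n) = 170.0 ± 1.645(9.9/√238) = 170.0 ± 1.06 = (168.94, 171.06)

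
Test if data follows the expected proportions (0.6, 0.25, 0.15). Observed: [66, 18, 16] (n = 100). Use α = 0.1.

Expected: [60.0, 25.0, 15.0]. χ² = 2.627. df = 2, critical = 4.605. Fail to reject H₀.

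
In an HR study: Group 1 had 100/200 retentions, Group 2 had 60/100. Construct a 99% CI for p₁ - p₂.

p̂₁ = 0.5, p̂₂ = 0.6. Difference = -0.1. CI = (-0.256, 0.056)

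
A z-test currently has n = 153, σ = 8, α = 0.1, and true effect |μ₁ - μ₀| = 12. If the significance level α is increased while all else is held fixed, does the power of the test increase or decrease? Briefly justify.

Power increases: a larger α lowers the critical value, so more of the H₁ sampling distribution falls in the rejection region.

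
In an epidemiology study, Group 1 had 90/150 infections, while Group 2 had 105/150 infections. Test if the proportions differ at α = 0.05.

p̂₁ = 0.6, p̂₂ = 0.7, pooled p̂ = 0.65. z = -1.816. Critical: ±1.96. Fail to reject H₀.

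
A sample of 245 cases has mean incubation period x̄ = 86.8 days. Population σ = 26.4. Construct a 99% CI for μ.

CI = x̄ ± z*(σ/√n) = 86.8 ± 2.576(26.4/√245) = 86.8 ± 4.34 = (82.46, 91.14)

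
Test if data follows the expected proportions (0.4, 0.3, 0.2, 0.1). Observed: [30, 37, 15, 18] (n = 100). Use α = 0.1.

Expected: [40.0, 30.0, 20.0, 10.0]. χ² = 11.783. df = 3, critical = 6.251. Reject H₀.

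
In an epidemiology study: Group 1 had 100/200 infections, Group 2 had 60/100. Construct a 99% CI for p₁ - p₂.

p̂₁ = 0.5, p̂₂ = 0.6. Difference = -0.1. CI = (-0.256, 0.056)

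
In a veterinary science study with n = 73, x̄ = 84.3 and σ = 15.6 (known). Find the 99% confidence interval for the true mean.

CI = x̄ ± z*(σ/√n) = 84.3 ± 2.576(15.6/√73) = 84.3 ± 4.7 = (79.6, 89.0)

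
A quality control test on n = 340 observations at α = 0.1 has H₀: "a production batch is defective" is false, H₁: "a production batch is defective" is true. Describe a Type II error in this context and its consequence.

Type II error: failing to reject H₀ when it is false — concluding that a production batch is defective is not supported when in fact it is. Consequence: shipping a defective batch — faulty products reach customers.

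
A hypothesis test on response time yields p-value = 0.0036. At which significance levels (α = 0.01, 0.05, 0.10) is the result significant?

p = 0.0036. Significant at: α = 0.01, 0.05, 0.1.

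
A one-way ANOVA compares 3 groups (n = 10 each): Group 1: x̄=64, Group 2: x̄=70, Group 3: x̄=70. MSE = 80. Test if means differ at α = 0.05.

Grand mean = 68.0. SS_between = 240.0, MS_between = 120.0. F = 1.5, F_crit ≈ 3.354. Fail to reject H₀.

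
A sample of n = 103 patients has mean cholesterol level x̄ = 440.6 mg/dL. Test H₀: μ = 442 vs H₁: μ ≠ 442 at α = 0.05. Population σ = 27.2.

z = (x̄ - μ₀)/(σ/√n) = (440.6 - 442)/(27.2/√103) = -0.522. Critical value: ±1.96. Since |-0.522| ≤ 1.96, Fail to reject H₀.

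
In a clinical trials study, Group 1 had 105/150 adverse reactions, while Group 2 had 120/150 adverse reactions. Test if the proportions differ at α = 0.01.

p̂₁ = 0.7, p̂₂ = 0.8, pooled p̂ = 0.75. z = -2.0. Critical: ±2.576. Fail to reject H₀.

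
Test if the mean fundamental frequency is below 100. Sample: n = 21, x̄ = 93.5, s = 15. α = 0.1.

t = (93.5 - 100)/(15/√21) = -1.986, df = 20. Critical t = -1.325. Reject H₀.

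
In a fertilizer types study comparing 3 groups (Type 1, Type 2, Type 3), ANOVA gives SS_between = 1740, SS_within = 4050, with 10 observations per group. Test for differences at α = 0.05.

df_between = 2, df_within = 27. F = MS_between/MS_within = 870.0/150.0 = 5.8. F_crit ≈ 3.354. Reject H₀. At least one mean differs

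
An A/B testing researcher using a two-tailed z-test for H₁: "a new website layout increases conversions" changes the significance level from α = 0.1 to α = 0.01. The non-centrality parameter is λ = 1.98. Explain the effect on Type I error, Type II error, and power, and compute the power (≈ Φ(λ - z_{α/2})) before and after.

Decreasing α from 0.1 to 0.01:
• Type I error rate decreases (α is the Type I rate by definition).
• Critical value moves from z_{α/2} = 1.645 to 2.576, so power = Φ(λ - z_{α/2}) goes from Φ(1.98 - 1.645) = 0.631 to Φ(1.98 - 2.576) = 0.276.
• Type II error rate β = 1 - power therefore increases (0.369 → 0.724).
Appropriate when false positives are costly — here, rolling out a layout that doesn't actually help — wasted engineering effort.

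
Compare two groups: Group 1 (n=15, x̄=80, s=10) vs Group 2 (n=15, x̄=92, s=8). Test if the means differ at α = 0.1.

Pooled sp = 9.06. t = -3.629, df = 28. Critical t = ±1.701. Reject H₀.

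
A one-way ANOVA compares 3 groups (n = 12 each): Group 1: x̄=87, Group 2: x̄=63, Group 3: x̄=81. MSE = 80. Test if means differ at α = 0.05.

Grand mean = 77.0. SS_between = 3744.0, MS_between = 1872.0. F = 23.4, F_crit ≈ 3.285. Reject H₀.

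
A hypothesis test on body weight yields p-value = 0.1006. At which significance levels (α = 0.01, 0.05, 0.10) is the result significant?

p = 0.1006. Not significant at any of the given levels.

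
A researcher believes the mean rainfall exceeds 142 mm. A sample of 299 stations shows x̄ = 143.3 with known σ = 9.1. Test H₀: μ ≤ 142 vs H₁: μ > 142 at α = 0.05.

z = 2.47. Critical value: 1.645. Reject H₀.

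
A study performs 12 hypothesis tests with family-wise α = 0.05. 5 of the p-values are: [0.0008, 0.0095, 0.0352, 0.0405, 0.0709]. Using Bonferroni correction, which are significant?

Bonferroni α = 0.05/12 = 0.00417. Significant p-values: [0.0008]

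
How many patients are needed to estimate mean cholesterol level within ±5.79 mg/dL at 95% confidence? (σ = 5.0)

n = (z*σ/E)² = (1.96×5.0/5.79)² = 2.9 → n = 3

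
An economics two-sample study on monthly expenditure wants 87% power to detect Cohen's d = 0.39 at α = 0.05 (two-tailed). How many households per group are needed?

z_{α/2} = 1.96, z_β = Φ⁻¹(0.87) = 1.126. For small effect (d = 0.39): n per group = 2(z_{α/2} + z_β)²/d² = 2(1.96 + 1.126)²/0.39² = 125.2 → 126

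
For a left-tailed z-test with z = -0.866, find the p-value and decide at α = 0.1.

p = P(Z < -0.866) = Φ(-0.866) ≈ 0.1932. Since p ≥ 0.1, fail to reject H₀ (not significant) at α = 0.1.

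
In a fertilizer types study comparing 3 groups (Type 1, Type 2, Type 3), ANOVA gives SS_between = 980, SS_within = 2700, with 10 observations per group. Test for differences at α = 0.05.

df_between = 2, df_within = 27. F = MS_between/MS_within = 490.0/100.0 = 4.9. F_crit ≈ 3.354. Reject H₀. At least one mean differs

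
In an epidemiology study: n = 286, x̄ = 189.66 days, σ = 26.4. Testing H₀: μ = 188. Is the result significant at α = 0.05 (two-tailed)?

z = (189.66 - 188)/(26.4/√286) = 1.063. Since |z| ≤ 1.96, not significant at α = 0.05.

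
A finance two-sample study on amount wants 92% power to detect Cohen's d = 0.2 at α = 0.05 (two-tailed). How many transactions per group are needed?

z_{α/2} = 1.96, z_β = Φ⁻¹(0.92) = 1.405. For small effect (d = 0.2): n per group = 2(z_{α/2} + z_β)²/d² = 2(1.96 + 1.405)²/0.2² = 566.2 → 567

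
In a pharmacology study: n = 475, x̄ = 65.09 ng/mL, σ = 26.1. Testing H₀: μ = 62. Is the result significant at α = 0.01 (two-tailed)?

z = (65.09 - 62)/(26.1/√475) = 2.58. Since |z| > 2.576, significant at α = 0.01.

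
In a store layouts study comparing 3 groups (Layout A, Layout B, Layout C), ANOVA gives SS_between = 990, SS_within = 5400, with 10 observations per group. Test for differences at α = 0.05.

df_between = 2, df_within = 27. F = MS_between/MS_within = 495.0/200.0 = 2.475. F_crit ≈ 3.354. Fail to reject H₀.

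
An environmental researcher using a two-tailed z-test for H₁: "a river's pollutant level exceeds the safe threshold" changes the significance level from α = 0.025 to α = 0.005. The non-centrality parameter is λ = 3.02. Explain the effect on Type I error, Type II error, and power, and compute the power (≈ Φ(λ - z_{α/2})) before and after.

Decreasing α from 0.025 to 0.005:
• Type I error rate decreases (α is the Type I rate by definition).
• Critical value moves from z_{α/2} = 2.241 to 2.807, so power = Φ(λ - z_{α/2}) goes from Φ(3.02 - 2.241) = 0.782 to Φ(3.02 - 2.807) = 0.584.
• Type II error rate β = 1 - power therefore increases (0.218 → 0.416).
Appropriate when false positives are costly — here, shutting down a compliant factory unnecessarily.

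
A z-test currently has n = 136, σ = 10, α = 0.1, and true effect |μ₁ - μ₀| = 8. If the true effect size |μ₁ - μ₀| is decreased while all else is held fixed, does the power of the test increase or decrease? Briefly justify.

Power decreases: a smaller true effect decreases the non-centrality λ = |μ₁ - μ₀|/(σ/√n).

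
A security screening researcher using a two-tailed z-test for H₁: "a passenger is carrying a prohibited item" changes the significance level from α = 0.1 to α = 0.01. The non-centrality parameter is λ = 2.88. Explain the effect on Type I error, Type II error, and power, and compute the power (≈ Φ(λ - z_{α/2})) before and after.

Decreasing α from 0.1 to 0.01:
• Type I error rate decreases (α is the Type I rate by definition).
• Critical value moves from z_{α/2} = 1.645 to 2.576, so power = Φ(λ - z_{α/2}) goes from Φ(2.88 - 1.645) = 0.892 to Φ(2.88 - 2.576) = 0.619.
• Type II error rate β = 1 - power therefore increases (0.108 → 0.381).
Appropriate when false positives are costly — here, detaining an innocent passenger — delay and inconvenience.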